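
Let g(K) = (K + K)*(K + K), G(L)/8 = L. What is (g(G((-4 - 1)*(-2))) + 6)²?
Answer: 655667236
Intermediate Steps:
G(L) = 8*L
g(K) = 4*K² (g(K) = (2*K)*(2*K) = 4*K²)
(g(G((-4 - 1)*(-2))) + 6)² = (4*(8*((-4 - 1)*(-2)))² + 6)² = (4*(8*(-5*(-2)))² + 6)² = (4*(8*10)² + 6)² = (4*80² + 6)² = (4*6400 + 6)² = (25600 + 6)² = 25606² = 655667236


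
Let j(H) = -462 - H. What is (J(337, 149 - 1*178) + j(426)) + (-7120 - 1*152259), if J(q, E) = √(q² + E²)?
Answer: -160267 + √114410 ≈ -1.5993e+5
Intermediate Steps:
J(q, E) = √(E² + q²)
(J(337, 149 - 1*178) + j(426)) + (-7120 - 1*152259) = (√((149 - 1*178)² + 337²) + (-462 - 1*426)) + (-7120 - 1*152259) = (√((149 - 178)² + 113569) + (-462 - 426)) + (-7120 - 152259) = (√((-29)² + 113569) - 888) - 159379 = (√(841 + 113569) - 888) - 159379 = (√114410 - 888) - 159379 = (-888 + √114410) - 159379 = -160267 + √114410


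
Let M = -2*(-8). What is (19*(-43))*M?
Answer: -13072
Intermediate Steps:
M = 16
(19*(-43))*M = (19*(-43))*16 = -817*16 = -13072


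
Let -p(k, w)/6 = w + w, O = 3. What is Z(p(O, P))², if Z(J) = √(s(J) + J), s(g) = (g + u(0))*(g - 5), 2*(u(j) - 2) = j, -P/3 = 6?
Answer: 46214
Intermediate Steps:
P = -18 (P = -3*6 = -18)
p(k, w) = -12*w (p(k, w) = -6*(w + w) = -12*w)
u(j) = 2 + j/2
s(g) = (-5 + g)*(2 + g) (s(g) = (g + (2 + (½)*0))*(g - 5) = (g + (2 + 0))*(-5 + g) = (g + 2)*(-5 + g) = (2 + g)*(-5 + g) = (-5 + g)*(2 + g))
Z(J) = √(-10 + J² - 2*J) (Z(J) = √((-10 + J² - 3*J) + J) = √(-10 + J² - 2*J))
Z(p(O, P))² = (√(-10 + (-12*(-18))² - (-24)*(-18)))² = (√(-10 + 216² - 2*216))² = (√(-10 + 46656 - 432))² = (√46214)² = 46214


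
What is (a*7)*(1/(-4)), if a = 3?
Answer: -21/4 ≈ -5.2500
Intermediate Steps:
(a*7)*(1/(-4)) = (3*7)*(1/(-4)) = 21*(1*(-1/4)) = 21*(-1/4) = -21/4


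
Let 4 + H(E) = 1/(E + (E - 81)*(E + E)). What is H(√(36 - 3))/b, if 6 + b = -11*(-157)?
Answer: -103158/44382869 - 161*√33/1464634677 ≈ -0.0023249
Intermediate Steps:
b = 1721 (b = -6 - 11*(-157) = -6 + 1727 = 1721)
H(E) = -4 + 1/(E + 2*E*(-81 + E)) (H(E) = -4 + 1/(E + (E - 81)*(E + E)) = -4 + 1/(E + (-81 + E)*(2*E)) = -4 + 1/(E + 2*E*(-81 + E)))
H(√(36 - 3))/b = ((1 - 8*(√(36 - 3))² + 644*√(36 - 3))/((√(36 - 3))*(-161 + 2*√(36 - 3))))/1721 = ((1 - 8*(√33)² + 644*√33)/((√33)*(-161 + 2*√33)))*(1/1721) = ((√33/33)*(1 - 8*33 + 644*√33)/(-161 + 2*√33))*(1/1721) = ((√33/33)*(1 - 264 + 644*√33)/(-161 + 2*√33))*(1/1721) = ((√33/33)*(-263 + 644*√33)/(-161 + 2*√33))*(1/1721) = (√33*(-263 + 644*√33)/(33*(-161 + 2*√33)))*(1/1721) = √33*(-263 + 644*√33)/(56793*(-161 + 2*√33))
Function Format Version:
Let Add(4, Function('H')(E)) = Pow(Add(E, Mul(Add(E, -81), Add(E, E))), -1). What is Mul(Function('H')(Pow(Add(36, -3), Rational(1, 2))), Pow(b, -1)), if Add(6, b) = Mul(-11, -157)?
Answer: Add(Rational(-103158, 44382869), Mul(Rational(-161, 1464634677), Pow(33, Rational(1, 2)))) ≈ -0.0023249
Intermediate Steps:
b = 1721 (b = Add(-6, Mul(-11, -157)) = Add(-6, 1727) = 1721)
Function('H')(E) = Add(-4, Pow(Add(E, Mul(2, E, Add(-81, E))), -1)) (Function('H')(E) = Add(-4, Pow(Add(E, Mul(Add(E, -81), Add(E, E))), -1)) = Add(-4, Pow(Add(E, Mul(Add(-81, E), Mul(2, E))), -1)) = Add(-4, Pow(Add(E, Mul(2, E, Add(-81, E))), -1)))
Mul(Function('H')(Pow(Add(36, -3), Rational(1, 2))), Pow(b, -1)) = Mul(Mul(Pow(Pow(Add(36, -3), Rational(1, 2)), -1), Pow(Add(-161, Mul(2, Pow(Add(36, -3), Rational(1, 2)))), -1), Add(1, Mul(-8, Pow(Pow(Add(36, -3), Rational(1, 2)), 2)), Mul(644, Pow(Add(36, -3), Rational(1, 2))))), Pow(1721, -1)) = Mul(Mul(Pow(Pow(33, Rational(1, 2)), -1), Pow(Add(-161, Mul(2, Pow(33, Rational(1, 2)))), -1), Add(1, Mul(-8, Pow(Pow(33, Rational(1, 2)), 2)), Mul(644, Pow(33, Rational(1, 2))))), Rational(1, 1721)) = Mul(Mul(Mul(Rational(1, 33), Pow(33, Rational(1, 2))), Pow(Add(-161, Mul(2, Pow(33, Rational(1, 2)))), -1), Add(1, Mul(-8, 33), Mul(644, Pow(33, Rational(1, 2))))), Rational(1, 1721)) = Mul(Mul(Mul(Rational(1, 33), Pow(33, Rational(1, 2))), Pow(Add(-161, Mul(2, Pow(33, Rational(1, 2)))), -1), Add(1, -264, Mul(644, Pow(33, Rational(1, 2))))), Rational(1, 1721)) = Mul(Mul(Mul(Rational(1, 33), Pow(33, Rational(1, 2))), Pow(Add(-161, Mul(2, Pow(33, Rational(1, 2)))), -1), Add(-263, Mul(644, Pow(33, Rational(1, 2))))), Rational(1, 1721)) = Mul(Mul(Rational(1, 33), Pow(33, Rational(1, 2)), Pow(Add(-161, Mul(2, Pow(33, Rational(1, 2)))), -1), Add(-263, Mul(644, Pow(33, Rational(1, 2))))), Rational(1, 1721)) = Mul(Rational(1, 56793), Pow(33, Rational(1, 2)), Pow(Add(-161, Mul(2, Pow(33, Rational(1, 2)))), -1), Add(-263, Mul(644, Pow(33, Rational(1, 2)))))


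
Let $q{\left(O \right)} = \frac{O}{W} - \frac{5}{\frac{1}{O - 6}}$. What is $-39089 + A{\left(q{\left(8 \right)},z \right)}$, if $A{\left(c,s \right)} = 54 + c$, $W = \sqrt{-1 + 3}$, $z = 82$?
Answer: $-39045 + 4 \sqrt{2} \approx -39039.0$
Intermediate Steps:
$W = \sqrt{2} \approx 1.4142$
$q{\left(O \right)} = 30 - 5 O + \frac{O \sqrt{2}}{2}$ ($q{\left(O \right)} = \frac{O}{\sqrt{2}} - \frac{5}{\frac{1}{O - 6}} = O \frac{\sqrt{2}}{2} - \frac{5}{\frac{1}{-6 + O}} = \frac{O \sqrt{2}}{2} - 5 \left(-6 + O\right) = \frac{O \sqrt{2}}{2} - \left(-30 + 5 O\right) = 30 - 5 O + \frac{O \sqrt{2}}{2}$)
$-39089 + A{\left(q{\left(8 \right)},z \right)} = -39089 + \left(54 + \left(30 - 40 + \frac{1}{2} \cdot 8 \sqrt{2}\right)\right) = -39089 + \left(54 + \left(30 - 40 + 4 \sqrt{2}\right)\right) = -39089 + \left(54 - \left(10 - 4 \sqrt{2}\right)\right) = -39089 + \left(44 + 4 \sqrt{2}\right) = -39045 + 4 \sqrt{2}$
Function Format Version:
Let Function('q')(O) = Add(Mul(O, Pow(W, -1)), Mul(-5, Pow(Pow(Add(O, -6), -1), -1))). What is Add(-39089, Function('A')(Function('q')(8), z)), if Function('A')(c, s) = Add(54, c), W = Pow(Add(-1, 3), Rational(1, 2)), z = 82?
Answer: Add(-39045, Mul(4, Pow(2, Rational(1, 2)))) ≈ -39039.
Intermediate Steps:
W = Pow(2, Rational(1, 2)) ≈ 1.4142
Function('q')(O) = Add(30, Mul(-5, O), Mul(Rational(1, 2), O, Pow(2, Rational(1, 2)))) (Function('q')(O) = Add(Mul(O, Pow(Pow(2, Rational(1, 2)), -1)), Mul(-5, Pow(Pow(Add(O, -6), -1), -1))) = Add(Mul(O, Mul(Rational(1, 2), Pow(2, Rational(1, 2)))), Mul(-5, Pow(Pow(Add(-6, O), -1), -1))) = Add(Mul(Rational(1, 2), O, Pow(2, Rational(1, 2))), Mul(-5, Add(-6, O))) = Add(Mul(Rational(1, 2), O, Pow(2, Rational(1, 2))), Add(30, Mul(-5, O))) = Add(30, Mul(-5, O), Mul(Rational(1, 2), O, Pow(2, Rational(1, 2)))))
Add(-39089, Function('A')(Function('q')(8), z)) = Add(-39089, Add(54, Add(30, Mul(-5, 8), Mul(Rational(1, 2), 8, Pow(2, Rational(1, 2)))))) = Add(-39089, Add(54, Add(30, -40, Mul(4, Pow(2, Rational(1, 2)))))) = Add(-39089, Add(54, Add(-10, Mul(4, Pow(2, Rational(1, 2)))))) = Add(-39089, Add(44, Mul(4, Pow(2, Rational(1, 2))))) = Add(-39045, Mul(4, Pow(2, Rational(1, 2))))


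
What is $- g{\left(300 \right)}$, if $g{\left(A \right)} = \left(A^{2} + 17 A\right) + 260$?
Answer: $-95360$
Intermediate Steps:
$g{\left(A \right)} = 260 + A^{2} + 17 A$
$- g{\left(300 \right)} = - (260 + 300^{2} + 17 \cdot 300) = - (260 + 90000 + 5100) = \left(-1\right) 95360 = -95360$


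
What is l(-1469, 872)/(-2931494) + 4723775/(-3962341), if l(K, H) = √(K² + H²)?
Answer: -4723775/3962341 - √2918345/2931494 ≈ -1.1928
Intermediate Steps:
l(K, H) = √(H² + K²)
l(-1469, 872)/(-2931494) + 4723775/(-3962341) = √(872² + (-1469)²)/(-2931494) + 4723775/(-3962341) = √(760384 + 2157961)*(-1/2931494) + 4723775*(-1/3962341) = √2918345*(-1/2931494) - 4723775/3962341 = -√2918345/2931494 - 4723775/3962341 = -4723775/3962341 - √2918345/2931494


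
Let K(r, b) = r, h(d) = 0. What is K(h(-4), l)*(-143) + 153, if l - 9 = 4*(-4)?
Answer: 153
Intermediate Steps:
l = -7 (l = 9 + 4*(-4) = 9 - 16 = -7)
K(h(-4), l)*(-143) + 153 = 0*(-143) + 153 = 0 + 153 = 153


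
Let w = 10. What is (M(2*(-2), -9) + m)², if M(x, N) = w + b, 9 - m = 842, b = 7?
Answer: 665856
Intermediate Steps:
m = -833 (m = 9 - 1*842 = 9 - 842 = -833)
M(x, N) = 17 (M(x, N) = 10 + 7 = 17)
(M(2*(-2), -9) + m)² = (17 - 833)² = (-816)² = 665856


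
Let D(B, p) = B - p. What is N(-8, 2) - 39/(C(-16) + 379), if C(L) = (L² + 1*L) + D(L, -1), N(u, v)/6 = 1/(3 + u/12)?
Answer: 10599/4228 ≈ 2.5069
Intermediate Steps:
N(u, v) = 6/(3 + u/12)
C(L) = 1 + L² + 2*L (C(L) = (L² + 1*L) + (L - 1*(-1)) = (L² + L) + (L + 1) = (L + L²) + (1 + L) = 1 + L² + 2*L)
N(-8, 2) - 39/(C(-16) + 379) = 72/(36 - 8) - 39/((1 + (-16)² + 2*(-16)) + 379) = 72/28 - 39/((1 + 256 - 32) + 379) = 72*(1/28) - 39/(225 + 379) = 18/7 - 39/604 = 10599/4228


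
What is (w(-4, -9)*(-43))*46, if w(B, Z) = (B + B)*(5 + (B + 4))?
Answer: 79120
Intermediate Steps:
w(B, Z) = 2*B*(9 + B) (w(B, Z) = (2*B)*(5 + (4 + B)) = (2*B)*(9 + B) = 2*B*(9 + B))
(w(-4, -9)*(-43))*46 = ((2*(-4)*(9 - 4))*(-43))*46 = ((2*(-4)*5)*(-43))*46 = -40*(-43)*46 = 1720*46 = 79120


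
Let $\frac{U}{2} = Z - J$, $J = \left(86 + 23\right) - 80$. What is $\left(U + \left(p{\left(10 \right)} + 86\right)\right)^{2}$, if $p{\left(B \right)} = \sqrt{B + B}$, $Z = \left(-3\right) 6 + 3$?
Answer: $24 - 8 \sqrt{5} \approx 6.1115$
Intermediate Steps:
$Z = -15$ ($Z = -18 + 3 = -15$)
$J = 29$ ($J = 109 - 80 = 29$)
$p{\left(B \right)} = \sqrt{2} \sqrt{B}$ ($p{\left(B \right)} = \sqrt{2 B} = \sqrt{2} \sqrt{B}$)
$U = -88$ ($U = 2 \left(-15 - 29\right) = 2 \left(-44\right) = -88$)
$\left(U + \left(p{\left(10 \right)} + 86\right)\right)^{2} = \left(-88 + \left(\sqrt{2} \sqrt{10} + 86\right)\right)^{2} = \left(-88 + \left(2 \sqrt{5} + 86\right)\right)^{2} = \left(-88 + \left(86 + 2 \sqrt{5}\right)\right)^{2} = \left(-2 + 2 \sqrt{5}\right)^{2}$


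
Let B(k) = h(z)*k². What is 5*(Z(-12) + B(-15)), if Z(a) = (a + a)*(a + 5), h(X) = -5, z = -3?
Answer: -4785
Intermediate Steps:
B(k) = -5*k²
Z(a) = 2*a*(5 + a) (Z(a) = (2*a)*(5 + a) = 2*a*(5 + a))
5*(Z(-12) + B(-15)) = 5*(2*(-12)*(5 - 12) - 5*(-15)²) = 5*(2*(-12)*(-7) - 5*225) = 5*(168 - 1125) = 5*(-957) = -4785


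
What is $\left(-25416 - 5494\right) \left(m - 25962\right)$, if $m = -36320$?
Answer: $1925136620$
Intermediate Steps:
$\left(-25416 - 5494\right) \left(m - 25962\right) = \left(-25416 - 5494\right) \left(-36320 - 25962\right) = \left(-30910\right) \left(-62282\right) = 1925136620$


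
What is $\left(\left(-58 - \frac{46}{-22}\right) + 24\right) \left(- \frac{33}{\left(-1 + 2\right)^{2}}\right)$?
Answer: $1053$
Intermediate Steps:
$\left(\left(-58 - \frac{46}{-22}\right) + 24\right) \left(- \frac{33}{\left(-1 + 2\right)^{2}}\right) = \left(\left(-58 - - \frac{23}{11}\right) + 24\right) \left(- \frac{33}{1^{2}}\right) = \left(\left(-58 + \frac{23}{11}\right) + 24\right) \left(- \frac{33}{1}\right) = \left(- \frac{615}{11} + 24\right) \left(\left(-33\right) 1\right) = \left(- \frac{351}{11}\right) \left(-33\right) = 1053$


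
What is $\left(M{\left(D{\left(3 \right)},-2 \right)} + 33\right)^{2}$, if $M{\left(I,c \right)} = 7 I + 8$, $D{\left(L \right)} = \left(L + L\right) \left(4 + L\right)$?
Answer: $112225$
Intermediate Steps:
$D{\left(L \right)} = 2 L \left(4 + L\right)$
$M{\left(I,c \right)} = 8 + 7 I$
$\left(M{\left(D{\left(3 \right)},-2 \right)} + 33\right)^{2} = \left(\left(8 + 7 \cdot 2 \cdot 3 \left(4 + 3\right)\right) + 33\right)^{2} = \left(\left(8 + 7 \cdot 2 \cdot 3 \cdot 7\right) + 33\right)^{2} = \left(\left(8 + 7 \cdot 42\right) + 33\right)^{2} = \left(\left(8 + 294\right) + 33\right)^{2} = \left(302 + 33\right)^{2} = 335^{2} = 112225$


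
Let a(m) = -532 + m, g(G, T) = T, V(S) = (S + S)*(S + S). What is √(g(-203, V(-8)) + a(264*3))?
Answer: 2*√129 ≈ 22.716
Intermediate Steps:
V(S) = 4*S² (V(S) = (2*S)*(2*S) = 4*S²)
√(g(-203, V(-8)) + a(264*3)) = √(4*(-8)² + (-532 + 264*3)) = √(4*64 + (-532 + 792)) = √(256 + 260) = √516 = 2*√129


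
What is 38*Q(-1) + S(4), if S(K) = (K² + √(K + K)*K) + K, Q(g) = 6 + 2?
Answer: 324 + 8*√2 ≈ 335.31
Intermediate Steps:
Q(g) = 8
S(K) = K + K² + √2*K^(3/2) (S(K) = (K² + √(2*K)*K) + K = (K² + (√2*√K)*K) + K = (K² + √2*K^(3/2)) + K = K + K² + √2*K^(3/2))
38*Q(-1) + S(4) = 38*8 + (4 + 4² + √2*4^(3/2)) = 304 + (4 + 16 + √2*8) = 304 + (4 + 16 + 8*√2) = 304 + (20 + 8*√2) = 324 + 8*√2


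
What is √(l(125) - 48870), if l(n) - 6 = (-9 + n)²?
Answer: 4*I*√2213 ≈ 188.17*I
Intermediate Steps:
l(n) = 6 + (-9 + n)²
√(l(125) - 48870) = √((6 + (-9 + 125)²) - 48870) = √((6 + 116²) - 48870) = √((6 + 13456) - 48870) = √(13462 - 48870) = √(-35408) = 4*I*√2213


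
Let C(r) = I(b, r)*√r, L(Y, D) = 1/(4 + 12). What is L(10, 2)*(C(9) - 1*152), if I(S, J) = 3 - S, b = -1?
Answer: -35/4 ≈ -8.7500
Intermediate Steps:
L(Y, D) = 1/16
C(r) = 4*√r (C(r) = (3 - 1*(-1))*√r = (3 + 1)*√r = 4*√r)
L(10, 2)*(C(9) - 1*152) = (4*√9 - 1*152)/16 = (4*3 - 152)/16 = (12 - 152)/16 = (1/16)*(-140) = -35/4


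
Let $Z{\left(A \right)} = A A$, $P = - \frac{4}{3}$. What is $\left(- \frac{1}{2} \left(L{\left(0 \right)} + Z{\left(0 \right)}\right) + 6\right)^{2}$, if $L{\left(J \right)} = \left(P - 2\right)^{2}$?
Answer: $\frac{16}{81} \approx 0.19753$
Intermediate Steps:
$P = - \frac{4}{3}$ ($P = \left(-4\right) \frac{1}{3} = - \frac{4}{3} \approx -1.3333$)
$Z{\left(A \right)} = A^{2}$
$L{\left(J \right)} = \frac{100}{9}$ ($L{\left(J \right)} = \left(- \frac{4}{3} - 2\right)^{2} = \left(- \frac{10}{3}\right)^{2} = \frac{100}{9}$)
$\left(- \frac{1}{2} \left(L{\left(0 \right)} + Z{\left(0 \right)}\right) + 6\right)^{2} = \left(- \frac{1}{2} \left(\frac{100}{9} + 0^{2}\right) + 6\right)^{2} = \left(\left(-1\right) \frac{1}{2} \left(\frac{100}{9} + 0\right) + 6\right)^{2} = \left(\left(- \frac{1}{2}\right) \frac{100}{9} + 6\right)^{2} = \left(- \frac{50}{9} + 6\right)^{2} = \left(\frac{4}{9}\right)^{2} = \frac{16}{81}$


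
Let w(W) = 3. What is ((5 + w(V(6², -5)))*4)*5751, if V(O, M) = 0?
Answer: 184032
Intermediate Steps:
((5 + w(V(6², -5)))*4)*5751 = ((5 + 3)*4)*5751 = (8*4)*5751 = 32*5751 = 184032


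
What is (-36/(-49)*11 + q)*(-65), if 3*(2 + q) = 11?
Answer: -93145/147 ≈ -633.64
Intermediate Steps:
q = 5/3 (q = -2 + (1/3)*11 = -2 + 11/3 = 5/3 ≈ 1.6667)
(-36/(-49)*11 + q)*(-65) = (-36/(-49)*11 + 5/3)*(-65) = (-36*(-1/49)*11 + 5/3)*(-65) = ((36/49)*11 + 5/3)*(-65) = (396/49 + 5/3)*(-65) = (1433/147)*(-65) = -93145/147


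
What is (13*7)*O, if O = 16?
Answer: 1456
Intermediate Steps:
(13*7)*O = (13*7)*16 = 91*16 = 1456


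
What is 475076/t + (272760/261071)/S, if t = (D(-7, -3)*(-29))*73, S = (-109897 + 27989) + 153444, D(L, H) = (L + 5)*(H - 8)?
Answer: -554530926386251/54363428891134 ≈ -10.200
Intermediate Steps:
D(L, H) = (-8 + H)*(5 + L) (D(L, H) = (5 + L)*(-8 + H) = (-8 + H)*(5 + L))
S = 71536 (S = -81908 + 153444 = 71536)
t = -46574 (t = ((-40 - 8*(-7) + 5*(-3) - 3*(-7))*(-29))*73 = ((-40 + 56 - 15 + 21)*(-29))*73 = (22*(-29))*73 = -638*73 = -46574)
475076/t + (272760/261071)/S = 475076/(-46574) + (272760/261071)/71536 = 475076*(-1/46574) + (272760*(1/261071))*(1/71536) = -237538/23287 + (272760/261071)*(1/71536) = -237538/23287 + 34095/2334496882 = -554530926386251/54363428891134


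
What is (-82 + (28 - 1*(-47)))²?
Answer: 49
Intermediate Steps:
(-82 + (28 - 1*(-47)))² = (-82 + (28 + 47))² = (-82 + 75)² = (-7)² = 49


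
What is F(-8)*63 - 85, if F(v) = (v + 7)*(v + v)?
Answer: 923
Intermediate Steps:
F(v) = 2*v*(7 + v) (F(v) = (7 + v)*(2*v) = 2*v*(7 + v))
F(-8)*63 - 85 = (2*(-8)*(7 - 8))*63 - 85 = (2*(-8)*(-1))*63 - 85 = 16*63 - 85 = 1008 - 85 = 923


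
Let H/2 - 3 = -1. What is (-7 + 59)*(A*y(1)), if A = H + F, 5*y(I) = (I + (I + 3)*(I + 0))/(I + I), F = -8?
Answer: -104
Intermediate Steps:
H = 4 (H = 6 + 2*(-1) = 6 - 2 = 4)
y(I) = (I + I*(3 + I))/(10*I) (y(I) = ((I + (I + 3)*(I + 0))/(I + I))/5 = ((I + (3 + I)*I)/((2*I)))/5 = ((I + I*(3 + I))*(1/(2*I)))/5 = ((I + I*(3 + I))/(2*I))/5 = (I + I*(3 + I))/(10*I))
A = -4 (A = 4 - 8 = -4)
(-7 + 59)*(A*y(1)) = (-7 + 59)*(-4*(⅖ + (⅒)*1)) = 52*(-4*(⅖ + ⅒)) = 52*(-4*½) = 52*(-2) = -104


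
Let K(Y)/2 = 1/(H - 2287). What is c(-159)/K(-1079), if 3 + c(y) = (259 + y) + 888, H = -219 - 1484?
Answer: -1965075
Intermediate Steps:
H = -1703
c(y) = 1144 + y (c(y) = -3 + ((259 + y) + 888) = -3 + (1147 + y) = 1144 + y)
K(Y) = -1/1995 (K(Y) = 2/(-1703 - 2287) = 2/(-3990) = 2*(-1/3990) = -1/1995)
c(-159)/K(-1079) = (1144 - 159)/(-1/1995) = 985*(-1995) = -1965075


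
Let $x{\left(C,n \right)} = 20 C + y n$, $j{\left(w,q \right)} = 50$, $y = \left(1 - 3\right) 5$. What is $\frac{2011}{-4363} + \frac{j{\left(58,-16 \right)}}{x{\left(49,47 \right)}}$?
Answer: $- \frac{80746}{222513} \approx -0.36288$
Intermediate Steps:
$y = -10$ ($y = \left(-2\right) 5 = -10$)
$x{\left(C,n \right)} = - 10 n + 20 C$ ($x{\left(C,n \right)} = 20 C - 10 n = - 10 n + 20 C$)
$\frac{2011}{-4363} + \frac{j{\left(58,-16 \right)}}{x{\left(49,47 \right)}} = \frac{2011}{-4363} + \frac{50}{\left(-10\right) 47 + 20 \cdot 49} = 2011 \left(- \frac{1}{4363}\right) + \frac{50}{-470 + 980} = - \frac{2011}{4363} + \frac{50}{510} = - \frac{2011}{4363} + 50 \cdot \frac{1}{510} = - \frac{2011}{4363} + \frac{5}{51} = - \frac{80746}{222513}$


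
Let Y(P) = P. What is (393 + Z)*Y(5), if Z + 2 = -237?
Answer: 770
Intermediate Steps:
Z = -239 (Z = -2 - 237 = -239)
(393 + Z)*Y(5) = (393 - 239)*5 = 154*5 = 770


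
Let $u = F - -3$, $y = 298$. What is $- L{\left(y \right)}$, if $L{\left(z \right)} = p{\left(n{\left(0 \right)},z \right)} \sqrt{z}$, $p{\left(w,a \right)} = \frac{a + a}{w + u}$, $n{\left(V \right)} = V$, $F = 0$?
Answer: $- \frac{596 \sqrt{298}}{3} \approx -3429.5$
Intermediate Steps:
$u = 3$ ($u = 0 - -3 = 0 + 3 = 3$)
$p{\left(w,a \right)} = \frac{2 a}{3 + w}$ ($p{\left(w,a \right)} = \frac{a + a}{w + 3} = \frac{2 a}{3 + w}$)
$L{\left(z \right)} = \frac{2 z^{\frac{3}{2}}}{3}$ ($L{\left(z \right)} = \frac{2 z}{3 + 0} \sqrt{z} = \frac{2 z}{3} \sqrt{z} = \frac{2 z^{\frac{3}{2}}}{3}$)
$- L{\left(y \right)} = - \frac{2 \cdot 298^{\frac{3}{2}}}{3} = - \frac{2 \cdot 298 \sqrt{298}}{3} = - \frac{596 \sqrt{298}}{3}$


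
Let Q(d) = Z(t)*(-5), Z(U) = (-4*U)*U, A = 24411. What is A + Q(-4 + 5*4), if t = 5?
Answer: 24911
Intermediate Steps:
Z(U) = -4*U²
Q(d) = 500 (Q(d) = -4*5²*(-5) = -4*25*(-5) = -100*(-5) = 500)
A + Q(-4 + 5*4) = 24411 + 500 = 24911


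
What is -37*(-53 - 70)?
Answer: 4551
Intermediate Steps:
-37*(-53 - 70) = -37*(-123) = 4551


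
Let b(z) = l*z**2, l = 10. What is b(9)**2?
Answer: 656100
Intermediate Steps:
b(z) = 10*z**2
b(9)**2 = (10*9**2)**2 = (10*81)**2 = 810**2 = 656100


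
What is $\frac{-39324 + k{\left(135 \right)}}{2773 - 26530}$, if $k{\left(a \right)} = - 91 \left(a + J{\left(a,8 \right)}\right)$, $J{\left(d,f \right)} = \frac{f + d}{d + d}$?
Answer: $\frac{13947443}{6414390} \approx 2.1744$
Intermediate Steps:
$J{\left(d,f \right)} = \frac{d + f}{2 d}$
$k{\left(a \right)} = - 91 a - \frac{91 \left(8 + a\right)}{2 a}$ ($k{\left(a \right)} = - 91 \left(a + \frac{a + 8}{2 a}\right) = - 91 \left(a + \frac{8 + a}{2 a}\right) = - 91 a - \frac{91 \left(8 + a\right)}{2 a}$)
$\frac{-39324 + k{\left(135 \right)}}{2773 - 26530} = \frac{-39324 - \left(\frac{24661}{2} + \frac{364}{135}\right)}{2773 - 26530} = \frac{-39324 - \frac{3329963}{270}}{-23757} = \left(-39324 - \frac{3329963}{270}\right) \left(- \frac{1}{23757}\right) = \left(- \frac{13947443}{270}\right) \left(- \frac{1}{23757}\right) = \frac{13947443}{6414390}$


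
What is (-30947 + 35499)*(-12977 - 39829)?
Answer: -240372912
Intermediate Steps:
(-30947 + 35499)*(-12977 - 39829) = 4552*(-52806) = -240372912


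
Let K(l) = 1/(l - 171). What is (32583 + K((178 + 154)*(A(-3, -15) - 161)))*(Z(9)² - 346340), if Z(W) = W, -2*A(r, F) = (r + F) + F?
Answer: -543179448274306/48145 ≈ -1.1282e+10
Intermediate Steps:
A(r, F) = -F - r/2 (A(r, F) = -((r + F) + F)/2 = -((F + r) + F)/2 = -(r + 2*F)/2 = -F - r/2)
K(l) = 1/(-171 + l)
(32583 + K((178 + 154)*(A(-3, -15) - 161)))*(Z(9)² - 346340) = (32583 + 1/(-171 + (178 + 154)*((-1*(-15) - ½*(-3)) - 161)))*(9² - 346340) = (32583 + 1/(-171 + 332*((15 + 3/2) - 161)))*(81 - 346340) = (32583 + 1/(-171 + 332*(33/2 - 161)))*(-346259) = (32583 + 1/(-171 + 332*(-289/2)))*(-346259) = (32583 + 1/(-171 - 47974))*(-346259) = (32583 + 1/(-48145))*(-346259) = (32583 - 1/48145)*(-346259) = (1568708534/48145)*(-346259) = -543179448274306/48145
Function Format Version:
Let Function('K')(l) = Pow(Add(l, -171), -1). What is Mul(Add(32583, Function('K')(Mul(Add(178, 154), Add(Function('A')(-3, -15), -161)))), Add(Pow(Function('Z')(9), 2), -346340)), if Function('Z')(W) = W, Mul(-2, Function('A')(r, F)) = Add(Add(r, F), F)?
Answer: Rational(-543179448274306, 48145) ≈ -1.1282e+10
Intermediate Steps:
Function('A')(r, F) = Add(Mul(-1, F), Mul(Rational(-1, 2), r)) (Function('A')(r, F) = Mul(Rational(-1, 2), Add(Add(r, F), F)) = Mul(Rational(-1, 2), Add(Add(F, r), F)) = Mul(Rational(-1, 2), Add(r, Mul(2, F))) = Add(Mul(-1, F), Mul(Rational(-1, 2), r)))
Function('K')(l) = Pow(Add(-171, l), -1)
Mul(Add(32583, Function('K')(Mul(Add(178, 154), Add(Function('A')(-3, -15), -161)))), Add(Pow(Function('Z')(9), 2), -346340)) = Mul(Add(32583, Pow(Add(-171, Mul(Add(178, 154), Add(Add(Mul(-1, -15), Mul(Rational(-1, 2), -3)), -161))), -1)), Add(Pow(9, 2), -346340)) = Mul(Add(32583, Pow(Add(-171, Mul(332, Add(Add(15, Rational(3, 2)), -161))), -1)), Add(81, -346340)) = Mul(Add(32583, Pow(Add(-171, Mul(332, Add(Rational(33, 2), -161))), -1)), -346259) = Mul(Add(32583, Pow(Add(-171, Mul(332, Rational(-289, 2))), -1)), -346259) = Mul(Add(32583, Pow(Add(-171, -47974), -1)), -346259) = Mul(Add(32583, Pow(-48145, -1)), -346259) = Mul(Add(32583, Rational(-1, 48145)), -346259) = Mul(Rational(1568708534, 48145), -346259) = Rational(-543179448274306, 48145)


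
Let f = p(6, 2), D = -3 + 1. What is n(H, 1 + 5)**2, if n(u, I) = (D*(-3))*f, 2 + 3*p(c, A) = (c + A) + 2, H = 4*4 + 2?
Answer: 256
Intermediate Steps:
H = 18 (H = 16 + 2 = 18)
D = -2
p(c, A) = A/3 + c/3 (p(c, A) = -2/3 + ((c + A) + 2)/3 = -2/3 + ((A + c) + 2)/3 = -2/3 + (2 + A + c)/3 = -2/3 + (2/3 + A/3 + c/3) = A/3 + c/3)
f = 8/3 (f = (1/3)*2 + (1/3)*6 = 2/3 + 2 = 8/3 ≈ 2.6667)
n(u, I) = 16 (n(u, I) = -2*(-3)*(8/3) = 6*(8/3) = 16)
n(H, 1 + 5)**2 = 16**2 = 256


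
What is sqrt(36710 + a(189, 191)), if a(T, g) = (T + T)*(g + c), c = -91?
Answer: sqrt(74510) ≈ 272.97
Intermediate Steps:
a(T, g) = 2*T*(-91 + g) (a(T, g) = (T + T)*(g - 91) = (2*T)*(-91 + g) = 2*T*(-91 + g))
sqrt(36710 + a(189, 191)) = sqrt(36710 + 2*189*(-91 + 191)) = sqrt(36710 + 2*189*100) = sqrt(36710 + 37800) = sqrt(74510)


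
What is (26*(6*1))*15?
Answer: 2340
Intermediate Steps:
(26*(6*1))*15 = (26*6)*15 = 156*15 = 2340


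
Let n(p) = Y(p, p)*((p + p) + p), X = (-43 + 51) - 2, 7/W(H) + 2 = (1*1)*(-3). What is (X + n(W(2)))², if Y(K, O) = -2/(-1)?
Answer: 144/25 ≈ 5.7600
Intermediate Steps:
W(H) = -7/5 (W(H) = 7/(-2 + (1*1)*(-3)) = 7/(-2 + 1*(-3)) = 7/(-2 - 3) = 7/(-5) = 7*(-⅕) = -7/5)
Y(K, O) = 2 (Y(K, O) = -2*(-1) = 2)
X = 6 (X = 8 - 2 = 6)
n(p) = 6*p (n(p) = 2*((p + p) + p) = 2*(2*p + p) = 2*(3*p) = 6*p)
(X + n(W(2)))² = (6 + 6*(-7/5))² = (6 - 42/5)² = (-12/5)² = 144/25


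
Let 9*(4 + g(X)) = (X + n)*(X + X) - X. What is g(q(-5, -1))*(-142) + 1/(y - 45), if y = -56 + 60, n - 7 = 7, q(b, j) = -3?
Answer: 64041/41 ≈ 1562.0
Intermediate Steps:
n = 14 (n = 7 + 7 = 14)
y = 4
g(X) = -4 - X/9 + 2*X*(14 + X)/9 (g(X) = -4 + ((X + 14)*(X + X) - X)/9 = -4 + ((14 + X)*(2*X) - X)/9 = -4 + (2*X*(14 + X) - X)/9 = -4 + (-X + 2*X*(14 + X))/9 = -4 + (-X/9 + 2*X*(14 + X)/9) = -4 - X/9 + 2*X*(14 + X)/9)
g(q(-5, -1))*(-142) + 1/(y - 45) = (-4 + 3*(-3) + (2/9)*(-3)**2)*(-142) + 1/(4 - 45) = (-4 - 9 + (2/9)*9)*(-142) + 1/(-41) = (-4 - 9 + 2)*(-142) - 1/41 = -11*(-142) - 1/41 = 1562 - 1/41 = 64041/41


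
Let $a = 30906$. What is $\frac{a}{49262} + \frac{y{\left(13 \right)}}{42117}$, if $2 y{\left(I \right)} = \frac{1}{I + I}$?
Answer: $\frac{33843392683}{53943959004} \approx 0.62738$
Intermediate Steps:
$y{\left(I \right)} = \frac{1}{4 I}$ ($y{\left(I \right)} = \frac{1}{2 \left(I + I\right)} = \frac{1}{2 \cdot 2 I} = \frac{\frac{1}{2} \frac{1}{I}}{2} = \frac{1}{4 I}$)
$\frac{a}{49262} + \frac{y{\left(13 \right)}}{42117} = \frac{30906}{49262} + \frac{\frac{1}{4} \cdot \frac{1}{13}}{42117} = 30906 \cdot \frac{1}{49262} + \frac{1}{4} \cdot \frac{1}{13} \cdot \frac{1}{42117} = \frac{15453}{24631} + \frac{1}{52} \cdot \frac{1}{42117} = \frac{15453}{24631} + \frac{1}{2190084} = \frac{33843392683}{53943959004}$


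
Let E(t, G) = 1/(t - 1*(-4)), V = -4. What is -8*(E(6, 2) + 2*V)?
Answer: 316/5 ≈ 63.200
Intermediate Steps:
E(t, G) = 1/(4 + t) (E(t, G) = 1/(t + 4) = 1/(4 + t))
-8*(E(6, 2) + 2*V) = -8*(1/(4 + 6) + 2*(-4)) = -8*(1/10 - 8) = -8*(⅒ - 8) = -8*(-79/10) = 316/5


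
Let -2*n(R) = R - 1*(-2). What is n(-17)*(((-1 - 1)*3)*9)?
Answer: -405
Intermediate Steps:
n(R) = -1 - R/2 (n(R) = -(R - 1*(-2))/2 = -(R + 2)/2 = -(2 + R)/2 = -1 - R/2)
n(-17)*(((-1 - 1)*3)*9) = (-1 - ½*(-17))*(((-1 - 1)*3)*9) = (-1 + 17/2)*(-2*3*9) = 15*(-6*9)/2 = (15/2)*(-54) = -405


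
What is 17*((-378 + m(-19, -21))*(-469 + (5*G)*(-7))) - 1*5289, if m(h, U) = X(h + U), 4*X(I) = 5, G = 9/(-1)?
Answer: 1962085/2 ≈ 9.8104e+5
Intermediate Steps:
G = -9 (G = 9*(-1) = -9)
X(I) = 5/4 (X(I) = (¼)*5 = 5/4)
m(h, U) = 5/4
17*((-378 + m(-19, -21))*(-469 + (5*G)*(-7))) - 1*5289 = 17*((-378 + 5/4)*(-469 + (5*(-9))*(-7))) - 1*5289 = 17*(-1507*(-469 - 45*(-7))/4) - 5289 = 17*(-1507*(-469 + 315)/4) - 5289 = 17*(-1507/4*(-154)) - 5289 = 17*(116039/2) - 5289 = 1972663/2 - 5289 = 1962085/2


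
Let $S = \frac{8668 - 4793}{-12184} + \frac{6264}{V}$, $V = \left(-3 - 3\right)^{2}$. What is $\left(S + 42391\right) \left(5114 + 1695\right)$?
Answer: $\frac{3531202450765}{12184} \approx 2.8982 \cdot 10^{8}$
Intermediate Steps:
$V = 36$ ($V = \left(-6\right)^{2} = 36$)
$S = \frac{2116141}{12184}$ ($S = \frac{8668 - 4793}{-12184} + \frac{6264}{36} = \left(8668 - 4793\right) \left(- \frac{1}{12184}\right) + 6264 \cdot \frac{1}{36} = 3875 \left(- \frac{1}{12184}\right) + 174 = - \frac{3875}{12184} + 174 = \frac{2116141}{12184} \approx 173.68$)
$\left(S + 42391\right) \left(5114 + 1695\right) = \left(\frac{2116141}{12184} + 42391\right) \left(5114 + 1695\right) = \frac{518608085}{12184} \cdot 6809 = \frac{3531202450765}{12184}$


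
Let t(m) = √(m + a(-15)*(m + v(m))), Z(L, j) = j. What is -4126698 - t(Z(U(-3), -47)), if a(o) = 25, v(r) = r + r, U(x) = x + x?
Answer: -4126698 - 2*I*√893 ≈ -4.1267e+6 - 59.766*I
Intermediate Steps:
U(x) = 2*x
v(r) = 2*r
t(m) = 2*√19*√m (t(m) = √(m + 25*(m + 2*m)) = √(m + 25*(3*m)) = √(m + 75*m) = √(76*m) = 2*√19*√m)
-4126698 - t(Z(U(-3), -47)) = -4126698 - 2*√19*√(-47) = -4126698 - 2*√19*I*√47 = -4126698 - 2*I*√893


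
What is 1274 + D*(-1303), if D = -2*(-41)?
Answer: -105572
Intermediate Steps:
D = 82
1274 + D*(-1303) = 1274 + 82*(-1303) = 1274 - 106846 = -105572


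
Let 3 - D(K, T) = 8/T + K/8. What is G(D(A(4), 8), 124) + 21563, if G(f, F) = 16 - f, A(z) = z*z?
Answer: 21579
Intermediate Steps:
A(z) = z²
D(K, T) = 3 - 8/T - K/8 (D(K, T) = 3 - (8/T + K/8) = 3 + (-8/T - K/8) = 3 - 8/T - K/8)
G(D(A(4), 8), 124) + 21563 = (16 - (3 - 8/8 - ⅛*4²)) + 21563 = (16 - (3 - 8*⅛ - ⅛*16)) + 21563 = (16 - (3 - 1 - 2)) + 21563 = (16 - 1*0) + 21563 = (16 + 0) + 21563 = 16 + 21563 = 21579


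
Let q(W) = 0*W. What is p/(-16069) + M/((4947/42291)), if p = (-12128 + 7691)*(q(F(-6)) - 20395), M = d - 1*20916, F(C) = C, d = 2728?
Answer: -4269253438419/26497781 ≈ -1.6112e+5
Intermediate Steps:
M = -18188 (M = 2728 - 1*20916 = 2728 - 20916 = -18188)
q(W) = 0
p = 90492615 (p = (-12128 + 7691)*(0 - 20395) = -4437*(-20395) = 90492615)
p/(-16069) + M/((4947/42291)) = 90492615/(-16069) - 18188/(4947/42291) = 90492615*(-1/16069) - 18188/(4947*(1/42291)) = -90492615/16069 - 18188/1649/14097 = -90492615/16069 - 18188*14097/1649 = -90492615/16069 - 256396236/1649 = -4269253438419/26497781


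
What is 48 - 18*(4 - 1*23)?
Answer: 390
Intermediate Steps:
48 - 18*(4 - 1*23) = 48 - 18*(4 - 23) = 48 - 18*(-19) = 48 + 342 = 390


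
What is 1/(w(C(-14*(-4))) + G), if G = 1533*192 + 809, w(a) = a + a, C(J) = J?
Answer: 1/295257 ≈ 3.3869e-6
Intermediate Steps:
w(a) = 2*a
G = 295145 (G = 294336 + 809 = 295145)
1/(w(C(-14*(-4))) + G) = 1/(2*(-14*(-4)) + 295145) = 1/(2*56 + 295145) = 1/(112 + 295145) = 1/295257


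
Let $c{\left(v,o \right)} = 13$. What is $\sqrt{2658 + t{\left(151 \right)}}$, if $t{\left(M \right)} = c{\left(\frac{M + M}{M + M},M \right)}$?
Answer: $\sqrt{2671} \approx 51.682$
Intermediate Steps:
$t{\left(M \right)} = 13$
$\sqrt{2658 + t{\left(151 \right)}} = \sqrt{2658 + 13} = \sqrt{2671}$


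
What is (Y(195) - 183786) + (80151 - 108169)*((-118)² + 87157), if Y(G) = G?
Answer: -2832271049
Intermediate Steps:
(Y(195) - 183786) + (80151 - 108169)*((-118)² + 87157) = (195 - 183786) + (80151 - 108169)*((-118)² + 87157) = -183591 - 28018*(13924 + 87157) = -183591 - 28018*101081 = -183591 - 2832087458 = -2832271049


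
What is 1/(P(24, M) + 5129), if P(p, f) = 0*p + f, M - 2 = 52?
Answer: 1/5183 ≈ 0.00019294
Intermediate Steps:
M = 54 (M = 2 + 52 = 54)
P(p, f) = f (P(p, f) = 0 + f = f)
1/(P(24, M) + 5129) = 1/(54 + 5129) = 1/5183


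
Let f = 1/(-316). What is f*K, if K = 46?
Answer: -23/158 ≈ -0.14557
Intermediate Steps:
f = -1/316 ≈ -0.0031646
f*K = -1/316*46 = -23/158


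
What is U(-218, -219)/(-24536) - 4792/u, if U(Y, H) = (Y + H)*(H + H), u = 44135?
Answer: -4282640161/541448180 ≈ -7.9096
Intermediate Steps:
U(Y, H) = 2*H*(H + Y) (U(Y, H) = (H + Y)*(2*H) = 2*H*(H + Y))
U(-218, -219)/(-24536) - 4792/u = (2*(-219)*(-219 - 218))/(-24536) - 4792/44135 = (2*(-219)*(-437))*(-1/24536) - 4792*1/44135 = 191406*(-1/24536) - 4792/44135 = -95703/12268 - 4792/44135 = -4282640161/541448180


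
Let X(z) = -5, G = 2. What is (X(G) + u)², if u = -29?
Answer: 1156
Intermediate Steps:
(X(G) + u)² = (-5 - 29)² = (-34)² = 1156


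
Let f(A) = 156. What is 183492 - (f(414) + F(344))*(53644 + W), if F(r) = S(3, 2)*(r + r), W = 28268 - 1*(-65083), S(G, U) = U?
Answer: -225012848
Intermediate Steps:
W = 93351 (W = 28268 + 65083 = 93351)
F(r) = 4*r (F(r) = 2*(r + r) = 2*(2*r) = 4*r)
183492 - (f(414) + F(344))*(53644 + W) = 183492 - (156 + 4*344)*(53644 + 93351) = 183492 - (156 + 1376)*146995 = 183492 - 1532*146995 = 183492 - 1*225196340 = 183492 - 225196340 = -225012848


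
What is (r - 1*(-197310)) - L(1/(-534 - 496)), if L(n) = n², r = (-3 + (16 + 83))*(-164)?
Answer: 192623369399/1060900 ≈ 1.8157e+5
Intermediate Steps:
r = -15744 (r = (-3 + 99)*(-164) = 96*(-164) = -15744)
(r - 1*(-197310)) - L(1/(-534 - 496)) = (-15744 - 1*(-197310)) - (1/(-534 - 496))² = (-15744 + 197310) - (1/(-1030))² = 181566 - (-1/1030)² = 181566 - 1*1/1060900 = 181566 - 1/1060900 = 192623369399/1060900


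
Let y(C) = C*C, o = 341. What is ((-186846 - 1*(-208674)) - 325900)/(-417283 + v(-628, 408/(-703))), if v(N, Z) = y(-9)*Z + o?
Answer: 106881308/146571637 ≈ 0.72921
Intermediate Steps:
y(C) = C²
v(N, Z) = 341 + 81*Z (v(N, Z) = (-9)²*Z + 341 = 81*Z + 341 = 341 + 81*Z)
((-186846 - 1*(-208674)) - 325900)/(-417283 + v(-628, 408/(-703))) = ((-186846 - 1*(-208674)) - 325900)/(-417283 + (341 + 81*(408/(-703)))) = ((-186846 + 208674) - 325900)/(-417283 + (341 + 81*(408*(-1/703)))) = (21828 - 325900)/(-417283 + (341 + 81*(-408/703))) = -304072/(-417283 + (341 - 33048/703)) = -304072/(-417283 + 206675/703) = -304072/(-293143274/703) = -304072*(-703/293143274) = 106881308/146571637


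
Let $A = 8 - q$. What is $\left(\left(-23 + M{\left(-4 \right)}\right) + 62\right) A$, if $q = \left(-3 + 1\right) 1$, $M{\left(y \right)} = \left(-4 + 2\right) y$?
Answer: $470$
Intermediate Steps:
$M{\left(y \right)} = - 2 y$
$q = -2$ ($q = \left(-2\right) 1 = -2$)
$A = 10$ ($A = 8 - -2 = 8 + 2 = 10$)
$\left(\left(-23 + M{\left(-4 \right)}\right) + 62\right) A = \left(\left(-23 - -8\right) + 62\right) 10 = \left(\left(-23 + 8\right) + 62\right) 10 = \left(-15 + 62\right) 10 = 47 \cdot 10 = 470$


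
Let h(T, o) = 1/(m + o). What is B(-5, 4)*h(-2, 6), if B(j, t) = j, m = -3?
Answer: -5/3 ≈ -1.6667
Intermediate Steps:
h(T, o) = 1/(-3 + o)
B(-5, 4)*h(-2, 6) = -5/(-3 + 6) = -5/3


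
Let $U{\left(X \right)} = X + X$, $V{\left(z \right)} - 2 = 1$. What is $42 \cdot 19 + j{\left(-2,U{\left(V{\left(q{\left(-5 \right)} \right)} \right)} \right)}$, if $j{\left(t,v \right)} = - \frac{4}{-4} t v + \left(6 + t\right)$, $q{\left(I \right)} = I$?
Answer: $790$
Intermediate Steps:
$V{\left(z \right)} = 3$ ($V{\left(z \right)} = 2 + 1 = 3$)
$U{\left(X \right)} = 2 X$
$j{\left(t,v \right)} = 6 + t + t v$ ($j{\left(t,v \right)} = \left(-4\right) \left(- \frac{1}{4}\right) t v + \left(6 + t\right) = 1 t v + \left(6 + t\right) = t v + \left(6 + t\right) = 6 + t + t v$)
$42 \cdot 19 + j{\left(-2,U{\left(V{\left(q{\left(-5 \right)} \right)} \right)} \right)} = 42 \cdot 19 - \left(-4 + 2 \cdot 2 \cdot 3\right) = 798 - 8 = 790$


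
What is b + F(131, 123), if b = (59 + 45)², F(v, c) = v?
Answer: 10947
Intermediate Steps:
b = 10816 (b = 104² = 10816)
b + F(131, 123) = 10816 + 131 = 10947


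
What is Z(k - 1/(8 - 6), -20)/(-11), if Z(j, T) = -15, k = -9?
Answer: 15/11 ≈ 1.3636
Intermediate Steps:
Z(k - 1/(8 - 6), -20)/(-11) = -15/(-11) = -1/11*(-15) = 15/11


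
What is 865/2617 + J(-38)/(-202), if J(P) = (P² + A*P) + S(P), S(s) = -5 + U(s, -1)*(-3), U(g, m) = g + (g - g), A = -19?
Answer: -5778945/528634 ≈ -10.932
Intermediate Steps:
U(g, m) = g (U(g, m) = g + 0 = g)
S(s) = -5 - 3*s (S(s) = -5 + s*(-3) = -5 - 3*s)
J(P) = -5 + P² - 22*P (J(P) = (P² - 19*P) + (-5 - 3*P) = -5 + P² - 22*P)
865/2617 + J(-38)/(-202) = 865/2617 + (-5 + (-38)² - 22*(-38))/(-202) = 865*(1/2617) + (-5 + 1444 + 836)*(-1/202) = 865/2617 + 2275*(-1/202) = 865/2617 - 2275/202 = -5778945/528634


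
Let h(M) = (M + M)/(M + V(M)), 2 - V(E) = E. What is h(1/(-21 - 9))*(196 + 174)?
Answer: -37/3 ≈ -12.333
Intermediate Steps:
V(E) = 2 - E
h(M) = M (h(M) = (M + M)/(M + (2 - M)) = (2*M)/2 = (2*M)*(1/2) = M)
h(1/(-21 - 9))*(196 + 174) = (196 + 174)/(-21 - 9) = 370/(-30) = -1/30*370 = -37/3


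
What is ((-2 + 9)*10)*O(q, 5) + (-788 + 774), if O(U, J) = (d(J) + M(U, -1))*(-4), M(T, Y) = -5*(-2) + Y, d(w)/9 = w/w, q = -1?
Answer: -5054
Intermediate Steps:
d(w) = 9 (d(w) = 9*(w/w) = 9*1 = 9)
M(T, Y) = 10 + Y
O(U, J) = -72 (O(U, J) = (9 + (10 - 1))*(-4) = (9 + 9)*(-4) = 18*(-4) = -72)
((-2 + 9)*10)*O(q, 5) + (-788 + 774) = ((-2 + 9)*10)*(-72) + (-788 + 774) = (7*10)*(-72) - 14 = 70*(-72) - 14 = -5040 - 14 = -5054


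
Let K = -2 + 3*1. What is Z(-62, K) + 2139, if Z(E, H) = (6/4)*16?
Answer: 2163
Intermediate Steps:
K = 1 (K = -2 + 3 = 1)
Z(E, H) = 24 (Z(E, H) = (6*(¼))*16 = (3/2)*16 = 24)
Z(-62, K) + 2139 = 24 + 2139 = 2163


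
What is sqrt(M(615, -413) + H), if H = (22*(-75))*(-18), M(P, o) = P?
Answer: sqrt(30315) ≈ 174.11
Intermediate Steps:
H = 29700 (H = -1650*(-18) = 29700)
sqrt(M(615, -413) + H) = sqrt(615 + 29700) = sqrt(30315)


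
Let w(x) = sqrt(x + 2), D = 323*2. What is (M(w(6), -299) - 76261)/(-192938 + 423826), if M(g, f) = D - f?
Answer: -991/3038 ≈ -0.32620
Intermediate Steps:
D = 646
w(x) = sqrt(2 + x)
M(g, f) = 646 - f
(M(w(6), -299) - 76261)/(-192938 + 423826) = ((646 - 1*(-299)) - 76261)/(-192938 + 423826) = ((646 + 299) - 76261)/230888 = (945 - 76261)*(1/230888) = -75316*1/230888 = -991/3038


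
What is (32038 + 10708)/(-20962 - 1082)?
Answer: -1943/1002 ≈ -1.9391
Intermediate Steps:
(32038 + 10708)/(-20962 - 1082) = 42746/(-22044) = 42746*(-1/22044) = -1943/1002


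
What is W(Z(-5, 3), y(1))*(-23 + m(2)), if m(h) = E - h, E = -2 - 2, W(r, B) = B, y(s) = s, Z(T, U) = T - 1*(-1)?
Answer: -29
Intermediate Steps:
Z(T, U) = 1 + T (Z(T, U) = T + 1 = 1 + T)
E = -4
m(h) = -4 - h
W(Z(-5, 3), y(1))*(-23 + m(2)) = 1*(-23 + (-4 - 1*2)) = 1*(-23 + (-4 - 2)) = 1*(-23 - 6) = 1*(-29) = -29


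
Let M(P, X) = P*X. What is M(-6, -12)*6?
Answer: 432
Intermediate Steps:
M(-6, -12)*6 = -6*(-12)*6 = 72*6 = 432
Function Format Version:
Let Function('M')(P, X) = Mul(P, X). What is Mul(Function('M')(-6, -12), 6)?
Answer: 432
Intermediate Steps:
Mul(Function('M')(-6, -12), 6) = Mul(Mul(-6, -12), 6) = Mul(72, 6) = 432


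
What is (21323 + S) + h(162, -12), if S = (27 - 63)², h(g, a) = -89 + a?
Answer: 22518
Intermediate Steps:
S = 1296 (S = (-36)² = 1296)
(21323 + S) + h(162, -12) = (21323 + 1296) + (-89 - 12) = 22619 - 101 = 22518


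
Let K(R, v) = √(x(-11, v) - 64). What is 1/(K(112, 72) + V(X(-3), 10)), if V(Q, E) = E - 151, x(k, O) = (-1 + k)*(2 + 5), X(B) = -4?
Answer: -141/20029 - 2*I*√37/20029 ≈ -0.0070398 - 0.0006074*I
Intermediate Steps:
x(k, O) = -7 + 7*k (x(k, O) = (-1 + k)*7 = -7 + 7*k)
K(R, v) = 2*I*√37 (K(R, v) = √((-7 + 7*(-11)) - 64) = √((-7 - 77) - 64) = √(-84 - 64) = √(-148) = 2*I*√37)
V(Q, E) = -151 + E
1/(K(112, 72) + V(X(-3), 10)) = 1/(2*I*√37 + (-151 + 10)) = 1/(2*I*√37 - 141) = 1/(-141 + 2*I*√37)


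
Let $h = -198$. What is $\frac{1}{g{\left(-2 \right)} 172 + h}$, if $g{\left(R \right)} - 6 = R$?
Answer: $\frac{1}{490} \approx 0.0020408$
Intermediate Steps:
$g{\left(R \right)} = 6 + R$
$\frac{1}{g{\left(-2 \right)} 172 + h} = \frac{1}{\left(6 - 2\right) 172 - 198} = \frac{1}{4 \cdot 172 - 198} = \frac{1}{688 - 198} = \frac{1}{490}$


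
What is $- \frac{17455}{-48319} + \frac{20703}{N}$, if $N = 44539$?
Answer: $\frac{1777776502}{2152079941} \approx 0.82607$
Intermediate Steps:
$- \frac{17455}{-48319} + \frac{20703}{N} = - \frac{17455}{-48319} + \frac{20703}{44539} = \left(-17455\right) \left(- \frac{1}{48319}\right) + 20703 \cdot \frac{1}{44539} = \frac{17455}{48319} + \frac{20703}{44539} = \frac{1777776502}{2152079941}$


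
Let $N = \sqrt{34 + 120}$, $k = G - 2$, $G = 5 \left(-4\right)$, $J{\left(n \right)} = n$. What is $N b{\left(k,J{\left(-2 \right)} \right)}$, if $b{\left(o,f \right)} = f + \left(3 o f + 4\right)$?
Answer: $134 \sqrt{154} \approx 1662.9$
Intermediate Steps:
$G = -20$
$k = -22$ ($k = -20 - 2 = -22$)
$N = \sqrt{154} \approx 12.41$
$b{\left(o,f \right)} = 4 + f + 3 f o$ ($b{\left(o,f \right)} = f + \left(3 f o + 4\right) = f + \left(4 + 3 f o\right) = 4 + f + 3 f o$)
$N b{\left(k,J{\left(-2 \right)} \right)} = \sqrt{154} \left(4 - 2 + 3 \left(-2\right) \left(-22\right)\right) = \sqrt{154} \left(4 - 2 + 132\right) = \sqrt{154} \cdot 134 = 134 \sqrt{154}$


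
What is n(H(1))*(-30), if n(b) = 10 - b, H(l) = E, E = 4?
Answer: -180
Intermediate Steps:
H(l) = 4
n(H(1))*(-30) = (10 - 1*4)*(-30) = (10 - 4)*(-30) = 6*(-30) = -180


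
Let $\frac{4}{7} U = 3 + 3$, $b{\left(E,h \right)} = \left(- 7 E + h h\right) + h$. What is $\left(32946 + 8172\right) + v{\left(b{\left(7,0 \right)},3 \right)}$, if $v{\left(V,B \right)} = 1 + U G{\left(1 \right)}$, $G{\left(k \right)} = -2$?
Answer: $41098$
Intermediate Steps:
$b{\left(E,h \right)} = h + h^{2} - 7 E$ ($b{\left(E,h \right)} = \left(- 7 E + h^{2}\right) + h = \left(h^{2} - 7 E\right) + h = h + h^{2} - 7 E$)
$U = \frac{21}{2}$ ($U = \frac{7 \left(3 + 3\right)}{4} = \frac{7}{4} \cdot 6 = \frac{21}{2} \approx 10.5$)
$v{\left(V,B \right)} = -20$ ($v{\left(V,B \right)} = 1 + \frac{21}{2} \left(-2\right) = 1 - 21 = -20$)
$\left(32946 + 8172\right) + v{\left(b{\left(7,0 \right)},3 \right)} = \left(32946 + 8172\right) - 20 = 41118 - 20 = 41098$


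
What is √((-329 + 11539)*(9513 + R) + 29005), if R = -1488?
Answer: √89989255 ≈ 9486.3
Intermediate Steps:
√((-329 + 11539)*(9513 + R) + 29005) = √((-329 + 11539)*(9513 - 1488) + 29005) = √(11210*8025 + 29005) = √(89960250 + 29005) = √89989255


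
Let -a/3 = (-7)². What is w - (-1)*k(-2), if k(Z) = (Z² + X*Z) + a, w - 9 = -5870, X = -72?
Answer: -5860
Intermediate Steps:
w = -5861 (w = 9 - 5870 = -5861)
a = -147 (a = -3*(-7)² = -3*49 = -147)
k(Z) = -147 + Z² - 72*Z (k(Z) = (Z² - 72*Z) - 147 = -147 + Z² - 72*Z)
w - (-1)*k(-2) = -5861 - (-1)*(-147 + (-2)² - 72*(-2)) = -5861 - (-1)*(-147 + 4 + 144) = -5861 - (-1) = -5861 - 1*(-1) = -5861 + 1 = -5860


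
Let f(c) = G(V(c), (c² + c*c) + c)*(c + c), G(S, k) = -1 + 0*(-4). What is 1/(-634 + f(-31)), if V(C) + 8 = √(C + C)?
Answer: -1/572 ≈ -0.0017483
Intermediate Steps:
V(C) = -8 + √2*√C (V(C) = -8 + √(C + C) = -8 + √(2*C) = -8 + √2*√C)
G(S, k) = -1 (G(S, k) = -1 + 0 = -1)
f(c) = -2*c (f(c) = -(c + c) = -2*c)
1/(-634 + f(-31)) = 1/(-634 - 2*(-31)) = 1/(-634 + 62) = 1/(-572) = -1/572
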